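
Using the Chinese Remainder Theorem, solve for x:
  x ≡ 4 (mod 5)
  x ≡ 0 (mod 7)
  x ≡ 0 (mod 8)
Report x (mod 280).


Moduli 5, 7, 8 are pairwise coprime; by CRT there is a unique solution modulo M = 5 · 7 · 8 = 280.
Solve pairwise, accumulating the modulus:
  Start with x ≡ 4 (mod 5).
  Combine with x ≡ 0 (mod 7): since gcd(5, 7) = 1, we get a unique residue mod 35.
    Write x = 4 + 5·t and substitute into x ≡ 0 (mod 7): 5·t ≡ 0 − 4 = -4 (mod 7).
    Reduce coefficients mod 7: 5·t ≡ 3 (mod 7).
    The inverse of 5 mod 7 is 3 (since 5·3 = 15 = 2·7 + 1), so t ≡ 3·3 = 9 ≡ 2 (mod 7).
    Then x = 4 + 5·2 = 14, valid modulo lcm(5, 7) = 35: x ≡ 14 (mod 35).
  Combine with x ≡ 0 (mod 8): since gcd(35, 8) = 1, we get a unique residue mod 280.
    Write x = 14 + 35·t and substitute into x ≡ 0 (mod 8): 35·t ≡ 0 − 14 = -14 (mod 8).
    Reduce coefficients mod 8: 3·t ≡ 2 (mod 8).
    The inverse of 3 mod 8 is 3 (since 3·3 = 9 = 1·8 + 1), so t ≡ 3·2 = 6 ≡ 6 (mod 8).
    Then x = 14 + 35·6 = 224, valid modulo lcm(35, 8) = 280: x ≡ 224 (mod 280).
Verify: 224 mod 5 = 4 ✓, 224 mod 7 = 0 ✓, 224 mod 8 = 0 ✓.

x ≡ 224 (mod 280).


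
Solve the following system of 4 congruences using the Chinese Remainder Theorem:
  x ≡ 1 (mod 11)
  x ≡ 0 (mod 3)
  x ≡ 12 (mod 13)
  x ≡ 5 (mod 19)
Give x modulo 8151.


Product of moduli M = 11 · 3 · 13 · 19 = 8151.
Merge one congruence at a time:
  Start: x ≡ 1 (mod 11).
  Combine with x ≡ 0 (mod 3); new modulus lcm = 33.
    Write x = 1 + 11·t and substitute into x ≡ 0 (mod 3): 11·t ≡ 0 − 1 = -1 (mod 3).
    Reduce coefficients mod 3: 2·t ≡ 2 (mod 3).
    The inverse of 2 mod 3 is 2 (since 2·2 = 4 = 1·3 + 1), so t ≡ 2·2 = 4 ≡ 1 (mod 3).
    Then x = 1 + 11·1 = 12, valid modulo lcm(11, 3) = 33: x ≡ 12 (mod 33).
  Combine with x ≡ 12 (mod 13); new modulus lcm = 429.
    Write x = 12 + 33·t and substitute into x ≡ 12 (mod 13): 33·t ≡ 12 − 12 = 0 (mod 13).
    Reduce coefficients mod 13: 7·t ≡ 0 (mod 13).
    The inverse of 7 mod 13 is 2 (since 7·2 = 14 = 1·13 + 1), so t ≡ 2·0 = 0 ≡ 0 (mod 13).
    Then x = 12 + 33·0 = 12, valid modulo lcm(33, 13) = 429: x ≡ 12 (mod 429).
  Combine with x ≡ 5 (mod 19); new modulus lcm = 8151.
    Write x = 12 + 429·t and substitute into x ≡ 5 (mod 19): 429·t ≡ 5 − 12 = -7 (mod 19).
    Reduce coefficients mod 19: 11·t ≡ 12 (mod 19).
    The inverse of 11 mod 19 is 7 (since 11·7 = 77 = 4·19 + 1), so t ≡ 7·12 = 84 ≡ 8 (mod 19).
    Then x = 12 + 429·8 = 3444, valid modulo lcm(429, 19) = 8151: x ≡ 3444 (mod 8151).
Verify against each original: 3444 mod 11 = 1, 3444 mod 3 = 0, 3444 mod 13 = 12, 3444 mod 19 = 5.

x ≡ 3444 (mod 8151).


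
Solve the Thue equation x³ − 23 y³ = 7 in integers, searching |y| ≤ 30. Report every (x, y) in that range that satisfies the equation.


The equation is x³ - 23y³ = 7. For fixed y, x³ = 23·y³ + 7, so a solution requires the RHS to be a perfect cube.
Strategy: iterate y from -30 to 30, compute RHS = 23·y³ + 7, and check whether it is a (positive or negative) perfect cube.
Check small values of y:
  y = 0: RHS = 7 is not a perfect cube.
  y = 1: RHS = 30 is not a perfect cube.
  y = -1: RHS = -16 is not a perfect cube.
  y = 2: RHS = 191 is not a perfect cube.
  y = -2: RHS = -177 is not a perfect cube.
  y = 3: RHS = 628 is not a perfect cube.
  y = -3: RHS = -614 is not a perfect cube.
Continuing the search up to |y| = 30 finds no solutions either.
No (x, y) in the scanned range satisfies the equation.

No integer solutions with |y| ≤ 30.


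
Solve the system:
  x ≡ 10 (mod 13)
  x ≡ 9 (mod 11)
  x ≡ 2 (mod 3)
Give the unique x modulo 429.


Moduli 13, 11, 3 are pairwise coprime; by CRT there is a unique solution modulo M = 13 · 11 · 3 = 429.
Solve pairwise, accumulating the modulus:
  Start with x ≡ 10 (mod 13).
  Combine with x ≡ 9 (mod 11): since gcd(13, 11) = 1, we get a unique residue mod 143.
    Write x = 10 + 13·t and substitute into x ≡ 9 (mod 11): 13·t ≡ 9 − 10 = -1 (mod 11).
    Reduce coefficients mod 11: 2·t ≡ 10 (mod 11).
    The inverse of 2 mod 11 is 6 (since 2·6 = 12 = 1·11 + 1), so t ≡ 6·10 = 60 ≡ 5 (mod 11).
    Then x = 10 + 13·5 = 75, valid modulo lcm(13, 11) = 143: x ≡ 75 (mod 143).
  Combine with x ≡ 2 (mod 3): since gcd(143, 3) = 1, we get a unique residue mod 429.
    Write x = 75 + 143·t and substitute into x ≡ 2 (mod 3): 143·t ≡ 2 − 75 = -73 (mod 3).
    Reduce coefficients mod 3: 2·t ≡ 2 (mod 3).
    The inverse of 2 mod 3 is 2 (since 2·2 = 4 = 1·3 + 1), so t ≡ 2·2 = 4 ≡ 1 (mod 3).
    Then x = 75 + 143·1 = 218, valid modulo lcm(143, 3) = 429: x ≡ 218 (mod 429).
Verify: 218 mod 13 = 10 ✓, 218 mod 11 = 9 ✓, 218 mod 3 = 2 ✓.

x ≡ 218 (mod 429).


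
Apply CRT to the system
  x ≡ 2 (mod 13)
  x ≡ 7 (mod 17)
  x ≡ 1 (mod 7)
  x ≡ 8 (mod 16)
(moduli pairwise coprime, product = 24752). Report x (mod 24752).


Product of moduli M = 13 · 17 · 7 · 16 = 24752.
Merge one congruence at a time:
  Start: x ≡ 2 (mod 13).
  Combine with x ≡ 7 (mod 17); new modulus lcm = 221.
    Write x = 2 + 13·t and substitute into x ≡ 7 (mod 17): 13·t ≡ 7 − 2 = 5 (mod 17).
    The inverse of 13 mod 17 is 4 (since 13·4 = 52 = 3·17 + 1), so t ≡ 4·5 = 20 ≡ 3 (mod 17).
    Then x = 2 + 13·3 = 41, valid modulo lcm(13, 17) = 221: x ≡ 41 (mod 221).
  Combine with x ≡ 1 (mod 7); new modulus lcm = 1547.
    Write x = 41 + 221·t and substitute into x ≡ 1 (mod 7): 221·t ≡ 1 − 41 = -40 (mod 7).
    Reduce coefficients mod 7: 4·t ≡ 2 (mod 7).
    The inverse of 4 mod 7 is 2 (since 4·2 = 8 = 1·7 + 1), so t ≡ 2·2 = 4 ≡ 4 (mod 7).
    Then x = 41 + 221·4 = 925, valid modulo lcm(221, 7) = 1547: x ≡ 925 (mod 1547).
  Combine with x ≡ 8 (mod 16); new modulus lcm = 24752.
    Write x = 925 + 1547·t and substitute into x ≡ 8 (mod 16): 1547·t ≡ 8 − 925 = -917 (mod 16).
    Reduce coefficients mod 16: 11·t ≡ 11 (mod 16).
    The inverse of 11 mod 16 is 3 (since 11·3 = 33 = 2·16 + 1), so t ≡ 3·11 = 33 ≡ 1 (mod 16).
    Then x = 925 + 1547·1 = 2472, valid modulo lcm(1547, 16) = 24752: x ≡ 2472 (mod 24752).
Verify against each original: 2472 mod 13 = 2, 2472 mod 17 = 7, 2472 mod 7 = 1, 2472 mod 16 = 8.

x ≡ 2472 (mod 24752).


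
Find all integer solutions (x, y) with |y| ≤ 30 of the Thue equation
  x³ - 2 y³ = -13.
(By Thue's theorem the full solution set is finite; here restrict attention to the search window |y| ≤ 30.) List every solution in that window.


The equation is x³ - 2y³ = -13. For fixed y, x³ = 2·y³ − 13, so a solution requires the RHS to be a perfect cube.
Strategy: iterate y from -30 to 30, compute RHS = 2·y³ − 13, and check whether it is a (positive or negative) perfect cube.
Check small values of y:
  y = 0: RHS = -13 is not a perfect cube.
  y = 1: RHS = -11 is not a perfect cube.
  y = -1: RHS = -15 is not a perfect cube.
  y = 2: RHS = 3 is not a perfect cube.
  y = -2: RHS = -29 is not a perfect cube.
  y = 3: RHS = 41 is not a perfect cube.
  y = -3: RHS = -67 is not a perfect cube.
Continuing the search up to |y| = 30 finds no solutions either.
No (x, y) in the scanned range satisfies the equation.

No integer solutions with |y| ≤ 30.


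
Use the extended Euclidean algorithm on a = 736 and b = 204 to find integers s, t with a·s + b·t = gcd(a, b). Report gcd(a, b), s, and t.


Euclidean algorithm on (736, 204) — divide until remainder is 0:
  736 = 3 · 204 + 124
  204 = 1 · 124 + 80
  124 = 1 · 80 + 44
  80 = 1 · 44 + 36
  44 = 1 · 36 + 8
  36 = 4 · 8 + 4
  8 = 2 · 4 + 0
gcd(736, 204) = 4.
Track Bezout coefficients alongside the remainders: start with r₀ = 736 = a·1 + b·0 (s = 1, t = 0) and r₁ = 204 = a·0 + b·1 (s = 0, t = 1); each new remainder r_{k+1} = r_{k-1} − q_k·r_k inherits s_{k+1} = s_{k-1} − q_k·s_k, t_{k+1} = t_{k-1} − q_k·t_k, so r_k = a·s_k + b·t_k at every step:
  q = 3: r = 124, s = 1 − 3·0 = 1, t = 0 − 3·1 = -3  (check: 736·1 + 204·(-3) = 124)
  q = 1: r = 80, s = 0 − 1·1 = -1, t = 1 − 1·(-3) = 4  (check: 736·(-1) + 204·4 = 80)
  q = 1: r = 44, s = 1 − 1·(-1) = 2, t = -3 − 1·4 = -7  (check: 736·2 + 204·(-7) = 44)
  q = 1: r = 36, s = -1 − 1·2 = -3, t = 4 − 1·(-7) = 11  (check: 736·(-3) + 204·11 = 36)
  q = 1: r = 8, s = 2 − 1·(-3) = 5, t = -7 − 1·11 = -18  (check: 736·5 + 204·(-18) = 8)
  q = 4: r = 4, s = -3 − 4·5 = -23, t = 11 − 4·(-18) = 83  (check: 736·(-23) + 204·83 = 4)
The row with r = 4 (the gcd) gives the Bezout coefficients s = -23, t = 83.
Result: 736 · (-23) + 204 · (83) = 4.

gcd(736, 204) = 4; s = -23, t = 83 (check: 736·(-23) + 204·83 = 4).


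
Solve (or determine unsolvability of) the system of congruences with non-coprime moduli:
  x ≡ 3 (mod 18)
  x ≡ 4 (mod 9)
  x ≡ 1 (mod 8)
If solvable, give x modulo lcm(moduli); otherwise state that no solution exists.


Moduli 18, 9, 8 are not pairwise coprime, so CRT works modulo lcm(m_i) when all pairwise compatibility conditions hold.
Pairwise compatibility: gcd(m_i, m_j) must divide a_i - a_j for every pair.
Merge one congruence at a time:
  Start: x ≡ 3 (mod 18).
  Combine with x ≡ 4 (mod 9): gcd(18, 9) = 9, and 4 - 3 = 1 is NOT divisible by 9.
    ⇒ system is inconsistent (no integer solution).

No solution (the system is inconsistent).


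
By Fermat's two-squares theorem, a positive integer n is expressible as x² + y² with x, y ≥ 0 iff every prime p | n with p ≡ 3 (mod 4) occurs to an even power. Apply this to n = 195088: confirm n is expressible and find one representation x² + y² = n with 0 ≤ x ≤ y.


Step 1: Factor n = 195088 = 2^4 · 89 · 137.
Step 2: Check the mod-4 condition on each prime factor: 2 = 2 (special); 89 ≡ 1 (mod 4), exponent 1; 137 ≡ 1 (mod 4), exponent 1.
All primes ≡ 3 (mod 4) appear to even exponent (or don't appear), so by the two-squares theorem n IS expressible as a sum of two squares.
Step 3: Build a representation. Group n = k² · m with k = 4 and m = 89 · 137 = 12193 (a product of primes ≡ 1 (mod 4)); a representation of m scales to one of n via (k·x)² + (k·y)² = k²(x² + y²). Each prime p ≡ 1 (mod 4) is itself a sum of two squares; find a² by testing p − a² for a perfect square:
  89: 89 − 1² = 88, 89 − 2² = 85, 89 − 3² = 80, 89 − 4² = 73, 89 − 5² = 64 = 8² ⇒ 89 = 5² + 8².
  137: 137 − 1² = 136, 137 − 2² = 133, 137 − 3² = 128, 137 − 4² = 121 = 11² ⇒ 137 = 4² + 11².
  Combine using the Brahmagupta–Fibonacci identity (a² + b²)(c² + d²) = (ac − bd)² + (ad + bc)² = (ac + bd)² + (ad − bc)²:
  89 · 137 = 12193: from (5² + 8²)(4² + 11²), take (5·4 − 8·11, 5·11 + 8·4) = (20 − 88, 55 + 32) = (-68, 87); dropping signs (only squares matter) gives (68, 87); check 68² + 87² = 4624 + 7569 = 12193 ✓.
  Scale by k = 4: (4·68, 4·87) = (272, 348).
Step 4: Order so x ≤ y and verify: 272² + 348² = 73984 + 121104 = 195088 = n. ✓

n = 195088 = 272² + 348² (one valid representation with x ≤ y).


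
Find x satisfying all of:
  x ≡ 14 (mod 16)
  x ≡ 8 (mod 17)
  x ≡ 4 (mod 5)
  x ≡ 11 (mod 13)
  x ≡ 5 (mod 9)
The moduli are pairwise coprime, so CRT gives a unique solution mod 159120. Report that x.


Product of moduli M = 16 · 17 · 5 · 13 · 9 = 159120.
Merge one congruence at a time:
  Start: x ≡ 14 (mod 16).
  Combine with x ≡ 8 (mod 17); new modulus lcm = 272.
    Write x = 14 + 16·t and substitute into x ≡ 8 (mod 17): 16·t ≡ 8 − 14 = -6 (mod 17).
    Reduce coefficients mod 17: 16·t ≡ 11 (mod 17).
    The inverse of 16 mod 17 is 16 (since 16·16 = 256 = 15·17 + 1), so t ≡ 16·11 = 176 ≡ 6 (mod 17).
    Then x = 14 + 16·6 = 110, valid modulo lcm(16, 17) = 272: x ≡ 110 (mod 272).
  Combine with x ≡ 4 (mod 5); new modulus lcm = 1360.
    Write x = 110 + 272·t and substitute into x ≡ 4 (mod 5): 272·t ≡ 4 − 110 = -106 (mod 5).
    Reduce coefficients mod 5: 2·t ≡ 4 (mod 5).
    The inverse of 2 mod 5 is 3 (since 2·3 = 6 = 1·5 + 1), so t ≡ 3·4 = 12 ≡ 2 (mod 5).
    Then x = 110 + 272·2 = 654, valid modulo lcm(272, 5) = 1360: x ≡ 654 (mod 1360).
  Combine with x ≡ 11 (mod 13); new modulus lcm = 17680.
    Write x = 654 + 1360·t and substitute into x ≡ 11 (mod 13): 1360·t ≡ 11 − 654 = -643 (mod 13).
    Reduce coefficients mod 13: 8·t ≡ 7 (mod 13).
    The inverse of 8 mod 13 is 5 (since 8·5 = 40 = 3·13 + 1), so t ≡ 5·7 = 35 ≡ 9 (mod 13).
    Then x = 654 + 1360·9 = 12894, valid modulo lcm(1360, 13) = 17680: x ≡ 12894 (mod 17680).
  Combine with x ≡ 5 (mod 9); new modulus lcm = 159120.
    Write x = 12894 + 17680·t and substitute into x ≡ 5 (mod 9): 17680·t ≡ 5 − 12894 = -12889 (mod 9).
    Reduce coefficients mod 9: 4·t ≡ 8 (mod 9).
    The inverse of 4 mod 9 is 7 (since 4·7 = 28 = 3·9 + 1), so t ≡ 7·8 = 56 ≡ 2 (mod 9).
    Then x = 12894 + 17680·2 = 48254, valid modulo lcm(17680, 9) = 159120: x ≡ 48254 (mod 159120).
Verify against each original: 48254 mod 16 = 14, 48254 mod 17 = 8, 48254 mod 5 = 4, 48254 mod 13 = 11, 48254 mod 9 = 5.

x ≡ 48254 (mod 159120).


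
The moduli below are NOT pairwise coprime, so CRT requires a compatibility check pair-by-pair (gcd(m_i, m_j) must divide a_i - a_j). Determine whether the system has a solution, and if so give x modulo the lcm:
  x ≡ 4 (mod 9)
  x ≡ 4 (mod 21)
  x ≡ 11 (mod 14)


Moduli 9, 21, 14 are not pairwise coprime, so CRT works modulo lcm(m_i) when all pairwise compatibility conditions hold.
Pairwise compatibility: gcd(m_i, m_j) must divide a_i - a_j for every pair.
Merge one congruence at a time:
  Start: x ≡ 4 (mod 9).
  Combine with x ≡ 4 (mod 21): gcd(9, 21) = 3; 4 - 4 = 0, which IS divisible by 3, so compatible.
    Write x = 4 + 9·t and substitute into x ≡ 4 (mod 21): 9·t ≡ 4 − 4 = 0 (mod 21).
    Divide the congruence (and modulus) by g = 3: 3·t ≡ 0 (mod 7).
    The inverse of 3 mod 7 is 5 (since 3·5 = 15 = 2·7 + 1), so t ≡ 5·0 = 0 ≡ 0 (mod 7).
    Then x = 4 + 9·0 = 4, valid modulo lcm(9, 21) = 63: x ≡ 4 (mod 63).
  Combine with x ≡ 11 (mod 14): gcd(63, 14) = 7; 11 - 4 = 7, which IS divisible by 7, so compatible.
    Write x = 4 + 63·t and substitute into x ≡ 11 (mod 14): 63·t ≡ 11 − 4 = 7 (mod 14).
    Divide the congruence (and modulus) by g = 7: 9·t ≡ 1 (mod 2).
    Reduce coefficients mod 2: 1·t ≡ 1 (mod 2).
    So t ≡ 1 (mod 2).
    Then x = 4 + 63·1 = 67, valid modulo lcm(63, 14) = 126: x ≡ 67 (mod 126).
Verify: 67 mod 9 = 4, 67 mod 21 = 4, 67 mod 14 = 11.

x ≡ 67 (mod 126).


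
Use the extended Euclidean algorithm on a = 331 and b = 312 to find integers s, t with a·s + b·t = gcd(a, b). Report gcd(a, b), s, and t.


Euclidean algorithm on (331, 312) — divide until remainder is 0:
  331 = 1 · 312 + 19
  312 = 16 · 19 + 8
  19 = 2 · 8 + 3
  8 = 2 · 3 + 2
  3 = 1 · 2 + 1
  2 = 2 · 1 + 0
gcd(331, 312) = 1.
Track Bezout coefficients alongside the remainders: start with r₀ = 331 = a·1 + b·0 (s = 1, t = 0) and r₁ = 312 = a·0 + b·1 (s = 0, t = 1); each new remainder r_{k+1} = r_{k-1} − q_k·r_k inherits s_{k+1} = s_{k-1} − q_k·s_k, t_{k+1} = t_{k-1} − q_k·t_k, so r_k = a·s_k + b·t_k at every step:
  q = 1: r = 19, s = 1 − 1·0 = 1, t = 0 − 1·1 = -1  (check: 331·1 + 312·(-1) = 19)
  q = 16: r = 8, s = 0 − 16·1 = -16, t = 1 − 16·(-1) = 17  (check: 331·(-16) + 312·17 = 8)
  q = 2: r = 3, s = 1 − 2·(-16) = 33, t = -1 − 2·17 = -35  (check: 331·33 + 312·(-35) = 3)
  q = 2: r = 2, s = -16 − 2·33 = -82, t = 17 − 2·(-35) = 87  (check: 331·(-82) + 312·87 = 2)
  q = 1: r = 1, s = 33 − 1·(-82) = 115, t = -35 − 1·87 = -122  (check: 331·115 + 312·(-122) = 1)
The row with r = 1 (the gcd) gives the Bezout coefficients s = 115, t = -122.
Result: 331 · (115) + 312 · (-122) = 1.

gcd(331, 312) = 1; s = 115, t = -122 (check: 331·115 + 312·(-122) = 1).


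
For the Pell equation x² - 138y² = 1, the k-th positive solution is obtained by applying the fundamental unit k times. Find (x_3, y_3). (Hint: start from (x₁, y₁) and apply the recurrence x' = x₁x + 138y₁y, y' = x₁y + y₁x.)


Step 1: Find the fundamental solution (x₁, y₁) of x² - 138y² = 1.
  Expand √138 as a continued fraction. a₀ = ⌊√138⌋ = 11; iterate m_{k+1} = d_k·a_k − m_k, d_{k+1} = (138 − m_{k+1}²)/d_k, a_{k+1} = ⌊(a₀ + m_{k+1})/d_{k+1}⌋ (starting m₀ = 0, d₀ = 1), with convergents p_k = a_k·p_{k-1} + p_{k-2}, q_k = a_k·q_{k-1} + q_{k-2} (p₋₁ = 1, q₋₁ = 0):
  k = 0: a₀ = 11; p₀/q₀ = 11/1; p₀² − 138·q₀² = 121 − 138 = -17.
  k = 1: m = 11, d = 17, a = ⌊(11 + 11)/17⌋ = 1; p/q = (1·11 + 1)/(1·1 + 0) = 12/1; p² − 138·q² = 144 − 138 = 6.
  k = 2: m = 6, d = 6, a = ⌊(11 + 6)/6⌋ = 2; p/q = (2·12 + 11)/(2·1 + 1) = 35/3; p² − 138·q² = 1225 − 1242 = -17.
  k = 3: m = 6, d = 17, a = ⌊(11 + 6)/17⌋ = 1; p/q = (1·35 + 12)/(1·3 + 1) = 47/4; p² − 138·q² = 2209 − 2208 = 1.
  The first convergent with p² − 138·q² = 1 gives the fundamental solution (x₁, y₁) = (47, 4).
Step 2: Apply the recurrence (x_{n+1}, y_{n+1}) = (x₁x_n + 138y₁y_n, x₁y_n + y₁x_n) repeatedly.
  From (x_1, y_1) = (47, 4): x_2 = 47·47 + 138·4·4 = 4417; y_2 = 47·4 + 4·47 = 376.
  From (x_2, y_2) = (4417, 376): x_3 = 47·4417 + 138·4·376 = 415151; y_3 = 47·376 + 4·4417 = 35340.
Step 3: Verify x_3² - 138·y_3² = 172350352801 - 172350352800 = 1 (should be 1). ✓

(x_1, y_1) = (47, 4); (x_3, y_3) = (415151, 35340).


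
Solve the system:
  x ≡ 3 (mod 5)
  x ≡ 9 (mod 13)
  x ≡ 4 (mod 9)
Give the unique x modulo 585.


Moduli 5, 13, 9 are pairwise coprime; by CRT there is a unique solution modulo M = 5 · 13 · 9 = 585.
Solve pairwise, accumulating the modulus:
  Start with x ≡ 3 (mod 5).
  Combine with x ≡ 9 (mod 13): since gcd(5, 13) = 1, we get a unique residue mod 65.
    Write x = 3 + 5·t and substitute into x ≡ 9 (mod 13): 5·t ≡ 9 − 3 = 6 (mod 13).
    The inverse of 5 mod 13 is 8 (since 5·8 = 40 = 3·13 + 1), so t ≡ 8·6 = 48 ≡ 9 (mod 13).
    Then x = 3 + 5·9 = 48, valid modulo lcm(5, 13) = 65: x ≡ 48 (mod 65).
  Combine with x ≡ 4 (mod 9): since gcd(65, 9) = 1, we get a unique residue mod 585.
    Write x = 48 + 65·t and substitute into x ≡ 4 (mod 9): 65·t ≡ 4 − 48 = -44 (mod 9).
    Reduce coefficients mod 9: 2·t ≡ 1 (mod 9).
    The inverse of 2 mod 9 is 5 (since 2·5 = 10 = 1·9 + 1), so t ≡ 5·1 = 5 ≡ 5 (mod 9).
    Then x = 48 + 65·5 = 373, valid modulo lcm(65, 9) = 585: x ≡ 373 (mod 585).
Verify: 373 mod 5 = 3 ✓, 373 mod 13 = 9 ✓, 373 mod 9 = 4 ✓.

x ≡ 373 (mod 585).


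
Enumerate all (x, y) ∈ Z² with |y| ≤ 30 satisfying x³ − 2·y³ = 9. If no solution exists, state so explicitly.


The equation is x³ - 2y³ = 9. For fixed y, x³ = 2·y³ + 9, so a solution requires the RHS to be a perfect cube.
Strategy: iterate y from -30 to 30, compute RHS = 2·y³ + 9, and check whether it is a (positive or negative) perfect cube.
Check small values of y:
  y = 0: RHS = 9 is not a perfect cube.
  y = 1: RHS = 11 is not a perfect cube.
  y = -1: RHS = 7 is not a perfect cube.
  y = 2: RHS = 25 is not a perfect cube.
  y = -2: RHS = -7 is not a perfect cube.
  y = 3: RHS = 63 is not a perfect cube.
  y = -3: RHS = -45 is not a perfect cube.
Continuing the search up to |y| = 30 finds no solutions either.
No (x, y) in the scanned range satisfies the equation.

No integer solutions with |y| ≤ 30.


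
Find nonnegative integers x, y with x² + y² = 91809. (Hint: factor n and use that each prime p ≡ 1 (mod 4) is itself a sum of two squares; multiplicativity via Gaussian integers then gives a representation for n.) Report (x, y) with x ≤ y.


Step 1: Factor n = 91809 = 3^2 · 101^2.
Step 2: Check the mod-4 condition on each prime factor: 3 ≡ 3 (mod 4), exponent 2 (must be even); 101 ≡ 1 (mod 4), exponent 2.
All primes ≡ 3 (mod 4) appear to even exponent (or don't appear), so by the two-squares theorem n IS expressible as a sum of two squares.
Step 3: Build a representation. Group n = k² · m with k = 3 and m = 101 · 101 = 10201 (a product of primes ≡ 1 (mod 4)); a representation of m scales to one of n via (k·x)² + (k·y)² = k²(x² + y²). Each prime p ≡ 1 (mod 4) is itself a sum of two squares; find a² by testing p − a² for a perfect square:
  101: 101 − 1² = 100 = 10² ⇒ 101 = 1² + 10².
  Combine using the Brahmagupta–Fibonacci identity (a² + b²)(c² + d²) = (ac − bd)² + (ad + bc)² = (ac + bd)² + (ad − bc)²:
  101 · 101 = 10201: from (1² + 10²)(1² + 10²), take (1·1 − 10·10, 1·10 + 10·1) = (1 − 100, 10 + 10) = (-99, 20); dropping signs (only squares matter) gives (99, 20); check 99² + 20² = 9801 + 400 = 10201 ✓.
  Scale by k = 3: (3·99, 3·20) = (297, 60).
Step 4: Order so x ≤ y and verify: 60² + 297² = 3600 + 88209 = 91809 = n. ✓

n = 91809 = 60² + 297² (one valid representation with x ≤ y).


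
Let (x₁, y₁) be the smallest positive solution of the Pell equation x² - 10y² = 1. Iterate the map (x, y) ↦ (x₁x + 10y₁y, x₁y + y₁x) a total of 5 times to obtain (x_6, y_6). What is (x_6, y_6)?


Step 1: Find the fundamental solution (x₁, y₁) of x² - 10y² = 1.
  Expand √10 as a continued fraction. a₀ = ⌊√10⌋ = 3; iterate m_{k+1} = d_k·a_k − m_k, d_{k+1} = (10 − m_{k+1}²)/d_k, a_{k+1} = ⌊(a₀ + m_{k+1})/d_{k+1}⌋ (starting m₀ = 0, d₀ = 1), with convergents p_k = a_k·p_{k-1} + p_{k-2}, q_k = a_k·q_{k-1} + q_{k-2} (p₋₁ = 1, q₋₁ = 0):
  k = 0: a₀ = 3; p₀/q₀ = 3/1; p₀² − 10·q₀² = 9 − 10 = -1.
  k = 1: m = 3, d = 1, a = ⌊(3 + 3)/1⌋ = 6; p/q = (6·3 + 1)/(6·1 + 0) = 19/6; p² − 10·q² = 361 − 360 = 1.
  The first convergent with p² − 10·q² = 1 gives the fundamental solution (x₁, y₁) = (19, 6).
Step 2: Apply the recurrence (x_{n+1}, y_{n+1}) = (x₁x_n + 10y₁y_n, x₁y_n + y₁x_n) repeatedly.
  From (x_1, y_1) = (19, 6): x_2 = 19·19 + 10·6·6 = 721; y_2 = 19·6 + 6·19 = 228.
  From (x_2, y_2) = (721, 228): x_3 = 19·721 + 10·6·228 = 27379; y_3 = 19·228 + 6·721 = 8658.
  From (x_3, y_3) = (27379, 8658): x_4 = 19·27379 + 10·6·8658 = 1039681; y_4 = 19·8658 + 6·27379 = 328776.
  From (x_4, y_4) = (1039681, 328776): x_5 = 19·1039681 + 10·6·328776 = 39480499; y_5 = 19·328776 + 6·1039681 = 12484830.
  From (x_5, y_5) = (39480499, 12484830): x_6 = 19·39480499 + 10·6·12484830 = 1499219281; y_6 = 19·12484830 + 6·39480499 = 474094764.
Step 3: Verify x_6² - 10·y_6² = 2247658452522156961 - 2247658452522156960 = 1 (should be 1). ✓

(x_1, y_1) = (19, 6); (x_6, y_6) = (1499219281, 474094764).


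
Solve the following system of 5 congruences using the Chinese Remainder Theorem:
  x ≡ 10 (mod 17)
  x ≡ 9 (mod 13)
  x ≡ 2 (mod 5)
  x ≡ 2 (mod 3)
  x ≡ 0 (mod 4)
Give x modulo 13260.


Product of moduli M = 17 · 13 · 5 · 3 · 4 = 13260.
Merge one congruence at a time:
  Start: x ≡ 10 (mod 17).
  Combine with x ≡ 9 (mod 13); new modulus lcm = 221.
    Write x = 10 + 17·t and substitute into x ≡ 9 (mod 13): 17·t ≡ 9 − 10 = -1 (mod 13).
    Reduce coefficients mod 13: 4·t ≡ 12 (mod 13).
    The inverse of 4 mod 13 is 10 (since 4·10 = 40 = 3·13 + 1), so t ≡ 10·12 = 120 ≡ 3 (mod 13).
    Then x = 10 + 17·3 = 61, valid modulo lcm(17, 13) = 221: x ≡ 61 (mod 221).
  Combine with x ≡ 2 (mod 5); new modulus lcm = 1105.
    Write x = 61 + 221·t and substitute into x ≡ 2 (mod 5): 221·t ≡ 2 − 61 = -59 (mod 5).
    Reduce coefficients mod 5: 1·t ≡ 1 (mod 5).
    So t ≡ 1 (mod 5).
    Then x = 61 + 221·1 = 282, valid modulo lcm(221, 5) = 1105: x ≡ 282 (mod 1105).
  Combine with x ≡ 2 (mod 3); new modulus lcm = 3315.
    Write x = 282 + 1105·t and substitute into x ≡ 2 (mod 3): 1105·t ≡ 2 − 282 = -280 (mod 3).
    Reduce coefficients mod 3: 1·t ≡ 2 (mod 3).
    So t ≡ 2 (mod 3).
    Then x = 282 + 1105·2 = 2492, valid modulo lcm(1105, 3) = 3315: x ≡ 2492 (mod 3315).
  Combine with x ≡ 0 (mod 4); new modulus lcm = 13260.
    Write x = 2492 + 3315·t and substitute into x ≡ 0 (mod 4): 3315·t ≡ 0 − 2492 = -2492 (mod 4).
    Reduce coefficients mod 4: 3·t ≡ 0 (mod 4).
    The inverse of 3 mod 4 is 3 (since 3·3 = 9 = 2·4 + 1), so t ≡ 3·0 = 0 ≡ 0 (mod 4).
    Then x = 2492 + 3315·0 = 2492, valid modulo lcm(3315, 4) = 13260: x ≡ 2492 (mod 13260).
Verify against each original: 2492 mod 17 = 10, 2492 mod 13 = 9, 2492 mod 5 = 2, 2492 mod 3 = 2, 2492 mod 4 = 0.

x ≡ 2492 (mod 13260).


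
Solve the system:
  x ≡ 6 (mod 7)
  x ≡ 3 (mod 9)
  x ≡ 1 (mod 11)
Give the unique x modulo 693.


Moduli 7, 9, 11 are pairwise coprime; by CRT there is a unique solution modulo M = 7 · 9 · 11 = 693.
Solve pairwise, accumulating the modulus:
  Start with x ≡ 6 (mod 7).
  Combine with x ≡ 3 (mod 9): since gcd(7, 9) = 1, we get a unique residue mod 63.
    Write x = 6 + 7·t and substitute into x ≡ 3 (mod 9): 7·t ≡ 3 − 6 = -3 (mod 9).
    Reduce coefficients mod 9: 7·t ≡ 6 (mod 9).
    The inverse of 7 mod 9 is 4 (since 7·4 = 28 = 3·9 + 1), so t ≡ 4·6 = 24 ≡ 6 (mod 9).
    Then x = 6 + 7·6 = 48, valid modulo lcm(7, 9) = 63: x ≡ 48 (mod 63).
  Combine with x ≡ 1 (mod 11): since gcd(63, 11) = 1, we get a unique residue mod 693.
    Write x = 48 + 63·t and substitute into x ≡ 1 (mod 11): 63·t ≡ 1 − 48 = -47 (mod 11).
    Reduce coefficients mod 11: 8·t ≡ 8 (mod 11).
    The inverse of 8 mod 11 is 7 (since 8·7 = 56 = 5·11 + 1), so t ≡ 7·8 = 56 ≡ 1 (mod 11).
    Then x = 48 + 63·1 = 111, valid modulo lcm(63, 11) = 693: x ≡ 111 (mod 693).
Verify: 111 mod 7 = 6 ✓, 111 mod 9 = 3 ✓, 111 mod 11 = 1 ✓.

x ≡ 111 (mod 693).


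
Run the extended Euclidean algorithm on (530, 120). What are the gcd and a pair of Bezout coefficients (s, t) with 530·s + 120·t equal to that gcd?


Euclidean algorithm on (530, 120) — divide until remainder is 0:
  530 = 4 · 120 + 50
  120 = 2 · 50 + 20
  50 = 2 · 20 + 10
  20 = 2 · 10 + 0
gcd(530, 120) = 10.
Track Bezout coefficients alongside the remainders: start with r₀ = 530 = a·1 + b·0 (s = 1, t = 0) and r₁ = 120 = a·0 + b·1 (s = 0, t = 1); each new remainder r_{k+1} = r_{k-1} − q_k·r_k inherits s_{k+1} = s_{k-1} − q_k·s_k, t_{k+1} = t_{k-1} − q_k·t_k, so r_k = a·s_k + b·t_k at every step:
  q = 4: r = 50, s = 1 − 4·0 = 1, t = 0 − 4·1 = -4  (check: 530·1 + 120·(-4) = 50)
  q = 2: r = 20, s = 0 − 2·1 = -2, t = 1 − 2·(-4) = 9  (check: 530·(-2) + 120·9 = 20)
  q = 2: r = 10, s = 1 − 2·(-2) = 5, t = -4 − 2·9 = -22  (check: 530·5 + 120·(-22) = 10)
The row with r = 10 (the gcd) gives the Bezout coefficients s = 5, t = -22.
Result: 530 · (5) + 120 · (-22) = 10.

gcd(530, 120) = 10; s = 5, t = -22 (check: 530·5 + 120·(-22) = 10).


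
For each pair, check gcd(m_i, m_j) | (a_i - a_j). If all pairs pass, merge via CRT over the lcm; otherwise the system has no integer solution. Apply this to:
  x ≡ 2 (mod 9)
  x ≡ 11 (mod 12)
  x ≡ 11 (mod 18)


Moduli 9, 12, 18 are not pairwise coprime, so CRT works modulo lcm(m_i) when all pairwise compatibility conditions hold.
Pairwise compatibility: gcd(m_i, m_j) must divide a_i - a_j for every pair.
Merge one congruence at a time:
  Start: x ≡ 2 (mod 9).
  Combine with x ≡ 11 (mod 12): gcd(9, 12) = 3; 11 - 2 = 9, which IS divisible by 3, so compatible.
    Write x = 2 + 9·t and substitute into x ≡ 11 (mod 12): 9·t ≡ 11 − 2 = 9 (mod 12).
    Divide the congruence (and modulus) by g = 3: 3·t ≡ 3 (mod 4).
    The inverse of 3 mod 4 is 3 (since 3·3 = 9 = 2·4 + 1), so t ≡ 3·3 = 9 ≡ 1 (mod 4).
    Then x = 2 + 9·1 = 11, valid modulo lcm(9, 12) = 36: x ≡ 11 (mod 36).
  Combine with x ≡ 11 (mod 18): gcd(36, 18) = 18; 11 - 11 = 0, which IS divisible by 18, so compatible.
    Write x = 11 + 36·t and substitute into x ≡ 11 (mod 18): 36·t ≡ 11 − 11 = 0 (mod 18).
    Divide the congruence (and modulus) by g = 18: 2·t ≡ 0 (mod 1).
    Modulo 1 every t works; take t = 0.
    Then x = 11 + 36·0 = 11, valid modulo lcm(36, 18) = 36: x ≡ 11 (mod 36).
Verify: 11 mod 9 = 2, 11 mod 12 = 11, 11 mod 18 = 11.

x ≡ 11 (mod 36).


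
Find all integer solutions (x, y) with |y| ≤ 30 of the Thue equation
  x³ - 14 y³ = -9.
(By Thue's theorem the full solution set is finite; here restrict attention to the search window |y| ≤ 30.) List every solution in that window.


The equation is x³ - 14y³ = -9. For fixed y, x³ = 14·y³ − 9, so a solution requires the RHS to be a perfect cube.
Strategy: iterate y from -30 to 30, compute RHS = 14·y³ − 9, and check whether it is a (positive or negative) perfect cube.
Check small values of y:
  y = 0: RHS = -9 is not a perfect cube.
  y = 1: RHS = 5 is not a perfect cube.
  y = -1: RHS = -23 is not a perfect cube.
  y = 2: RHS = 103 is not a perfect cube.
  y = -2: RHS = -121 is not a perfect cube.
  y = 3: RHS = 369 is not a perfect cube.
  y = -3: RHS = -387 is not a perfect cube.
Continuing the search up to |y| = 30 finds no solutions either.
No (x, y) in the scanned range satisfies the equation.

No integer solutions with |y| ≤ 30.


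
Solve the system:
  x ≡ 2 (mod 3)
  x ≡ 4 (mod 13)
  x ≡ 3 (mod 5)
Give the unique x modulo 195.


Moduli 3, 13, 5 are pairwise coprime; by CRT there is a unique solution modulo M = 3 · 13 · 5 = 195.
Solve pairwise, accumulating the modulus:
  Start with x ≡ 2 (mod 3).
  Combine with x ≡ 4 (mod 13): since gcd(3, 13) = 1, we get a unique residue mod 39.
    Write x = 2 + 3·t and substitute into x ≡ 4 (mod 13): 3·t ≡ 4 − 2 = 2 (mod 13).
    The inverse of 3 mod 13 is 9 (since 3·9 = 27 = 2·13 + 1), so t ≡ 9·2 = 18 ≡ 5 (mod 13).
    Then x = 2 + 3·5 = 17, valid modulo lcm(3, 13) = 39: x ≡ 17 (mod 39).
  Combine with x ≡ 3 (mod 5): since gcd(39, 5) = 1, we get a unique residue mod 195.
    Write x = 17 + 39·t and substitute into x ≡ 3 (mod 5): 39·t ≡ 3 − 17 = -14 (mod 5).
    Reduce coefficients mod 5: 4·t ≡ 1 (mod 5).
    The inverse of 4 mod 5 is 4 (since 4·4 = 16 = 3·5 + 1), so t ≡ 4·1 = 4 ≡ 4 (mod 5).
    Then x = 17 + 39·4 = 173, valid modulo lcm(39, 5) = 195: x ≡ 173 (mod 195).
Verify: 173 mod 3 = 2 ✓, 173 mod 13 = 4 ✓, 173 mod 5 = 3 ✓.

x ≡ 173 (mod 195).


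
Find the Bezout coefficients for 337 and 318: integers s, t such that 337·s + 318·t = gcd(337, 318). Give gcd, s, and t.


Euclidean algorithm on (337, 318) — divide until remainder is 0:
  337 = 1 · 318 + 19
  318 = 16 · 19 + 14
  19 = 1 · 14 + 5
  14 = 2 · 5 + 4
  5 = 1 · 4 + 1
  4 = 4 · 1 + 0
gcd(337, 318) = 1.
Track Bezout coefficients alongside the remainders: start with r₀ = 337 = a·1 + b·0 (s = 1, t = 0) and r₁ = 318 = a·0 + b·1 (s = 0, t = 1); each new remainder r_{k+1} = r_{k-1} − q_k·r_k inherits s_{k+1} = s_{k-1} − q_k·s_k, t_{k+1} = t_{k-1} − q_k·t_k, so r_k = a·s_k + b·t_k at every step:
  q = 1: r = 19, s = 1 − 1·0 = 1, t = 0 − 1·1 = -1  (check: 337·1 + 318·(-1) = 19)
  q = 16: r = 14, s = 0 − 16·1 = -16, t = 1 − 16·(-1) = 17  (check: 337·(-16) + 318·17 = 14)
  q = 1: r = 5, s = 1 − 1·(-16) = 17, t = -1 − 1·17 = -18  (check: 337·17 + 318·(-18) = 5)
  q = 2: r = 4, s = -16 − 2·17 = -50, t = 17 − 2·(-18) = 53  (check: 337·(-50) + 318·53 = 4)
  q = 1: r = 1, s = 17 − 1·(-50) = 67, t = -18 − 1·53 = -71  (check: 337·67 + 318·(-71) = 1)
The row with r = 1 (the gcd) gives the Bezout coefficients s = 67, t = -71.
Result: 337 · (67) + 318 · (-71) = 1.

gcd(337, 318) = 1; s = 67, t = -71 (check: 337·67 + 318·(-71) = 1).


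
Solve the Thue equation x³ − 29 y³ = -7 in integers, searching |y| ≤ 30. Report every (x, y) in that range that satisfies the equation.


The equation is x³ - 29y³ = -7. For fixed y, x³ = 29·y³ − 7, so a solution requires the RHS to be a perfect cube.
Strategy: iterate y from -30 to 30, compute RHS = 29·y³ − 7, and check whether it is a (positive or negative) perfect cube.
Check small values of y:
  y = 0: RHS = -7 is not a perfect cube.
  y = 1: RHS = 22 is not a perfect cube.
  y = -1: RHS = -36 is not a perfect cube.
  y = 2: RHS = 225 is not a perfect cube.
  y = -2: RHS = -239 is not a perfect cube.
  y = 3: RHS = 776 is not a perfect cube.
  y = -3: RHS = -790 is not a perfect cube.
Continuing the search up to |y| = 30 finds no solutions either.
No (x, y) in the scanned range satisfies the equation.

No integer solutions with |y| ≤ 30.


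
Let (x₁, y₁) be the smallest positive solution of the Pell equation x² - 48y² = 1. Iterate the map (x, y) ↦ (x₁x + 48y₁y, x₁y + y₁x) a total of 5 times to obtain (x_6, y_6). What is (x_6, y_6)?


Step 1: Find the fundamental solution (x₁, y₁) of x² - 48y² = 1.
  Expand √48 as a continued fraction. a₀ = ⌊√48⌋ = 6; iterate m_{k+1} = d_k·a_k − m_k, d_{k+1} = (48 − m_{k+1}²)/d_k, a_{k+1} = ⌊(a₀ + m_{k+1})/d_{k+1}⌋ (starting m₀ = 0, d₀ = 1), with convergents p_k = a_k·p_{k-1} + p_{k-2}, q_k = a_k·q_{k-1} + q_{k-2} (p₋₁ = 1, q₋₁ = 0):
  k = 0: a₀ = 6; p₀/q₀ = 6/1; p₀² − 48·q₀² = 36 − 48 = -12.
  k = 1: m = 6, d = 12, a = ⌊(6 + 6)/12⌋ = 1; p/q = (1·6 + 1)/(1·1 + 0) = 7/1; p² − 48·q² = 49 − 48 = 1.
  The first convergent with p² − 48·q² = 1 gives the fundamental solution (x₁, y₁) = (7, 1).
Step 2: Apply the recurrence (x_{n+1}, y_{n+1}) = (x₁x_n + 48y₁y_n, x₁y_n + y₁x_n) repeatedly.
  From (x_1, y_1) = (7, 1): x_2 = 7·7 + 48·1·1 = 97; y_2 = 7·1 + 1·7 = 14.
  From (x_2, y_2) = (97, 14): x_3 = 7·97 + 48·1·14 = 1351; y_3 = 7·14 + 1·97 = 195.
  From (x_3, y_3) = (1351, 195): x_4 = 7·1351 + 48·1·195 = 18817; y_4 = 7·195 + 1·1351 = 2716.
  From (x_4, y_4) = (18817, 2716): x_5 = 7·18817 + 48·1·2716 = 262087; y_5 = 7·2716 + 1·18817 = 37829.
  From (x_5, y_5) = (262087, 37829): x_6 = 7·262087 + 48·1·37829 = 3650401; y_6 = 7·37829 + 1·262087 = 526890.
Step 3: Verify x_6² - 48·y_6² = 13325427460801 - 13325427460800 = 1 (should be 1). ✓

(x_1, y_1) = (7, 1); (x_6, y_6) = (3650401, 526890).


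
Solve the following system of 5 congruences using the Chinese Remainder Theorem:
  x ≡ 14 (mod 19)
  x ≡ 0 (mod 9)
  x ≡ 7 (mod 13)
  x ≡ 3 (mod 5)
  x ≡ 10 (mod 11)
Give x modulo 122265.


Product of moduli M = 19 · 9 · 13 · 5 · 11 = 122265.
Merge one congruence at a time:
  Start: x ≡ 14 (mod 19).
  Combine with x ≡ 0 (mod 9); new modulus lcm = 171.
    Write x = 14 + 19·t and substitute into x ≡ 0 (mod 9): 19·t ≡ 0 − 14 = -14 (mod 9).
    Reduce coefficients mod 9: 1·t ≡ 4 (mod 9).
    So t ≡ 4 (mod 9).
    Then x = 14 + 19·4 = 90, valid modulo lcm(19, 9) = 171: x ≡ 90 (mod 171).
  Combine with x ≡ 7 (mod 13); new modulus lcm = 2223.
    Write x = 90 + 171·t and substitute into x ≡ 7 (mod 13): 171·t ≡ 7 − 90 = -83 (mod 13).
    Reduce coefficients mod 13: 2·t ≡ 8 (mod 13).
    The inverse of 2 mod 13 is 7 (since 2·7 = 14 = 1·13 + 1), so t ≡ 7·8 = 56 ≡ 4 (mod 13).
    Then x = 90 + 171·4 = 774, valid modulo lcm(171, 13) = 2223: x ≡ 774 (mod 2223).
  Combine with x ≡ 3 (mod 5); new modulus lcm = 11115.
    Write x = 774 + 2223·t and substitute into x ≡ 3 (mod 5): 2223·t ≡ 3 − 774 = -771 (mod 5).
    Reduce coefficients mod 5: 3·t ≡ 4 (mod 5).
    The inverse of 3 mod 5 is 2 (since 3·2 = 6 = 1·5 + 1), so t ≡ 2·4 = 8 ≡ 3 (mod 5).
    Then x = 774 + 2223·3 = 7443, valid modulo lcm(2223, 5) = 11115: x ≡ 7443 (mod 11115).
  Combine with x ≡ 10 (mod 11); new modulus lcm = 122265.
    Write x = 7443 + 11115·t and substitute into x ≡ 10 (mod 11): 11115·t ≡ 10 − 7443 = -7433 (mod 11).
    Reduce coefficients mod 11: 5·t ≡ 3 (mod 11).
    The inverse of 5 mod 11 is 9 (since 5·9 = 45 = 4·11 + 1), so t ≡ 9·3 = 27 ≡ 5 (mod 11).
    Then x = 7443 + 11115·5 = 63018, valid modulo lcm(11115, 11) = 122265: x ≡ 63018 (mod 122265).
Verify against each original: 63018 mod 19 = 14, 63018 mod 9 = 0, 63018 mod 13 = 7, 63018 mod 5 = 3, 63018 mod 11 = 10.

x ≡ 63018 (mod 122265).


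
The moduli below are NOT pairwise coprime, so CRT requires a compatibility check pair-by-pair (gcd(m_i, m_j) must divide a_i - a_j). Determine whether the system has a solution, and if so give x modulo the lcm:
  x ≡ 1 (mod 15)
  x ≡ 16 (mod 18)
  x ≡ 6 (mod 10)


Moduli 15, 18, 10 are not pairwise coprime, so CRT works modulo lcm(m_i) when all pairwise compatibility conditions hold.
Pairwise compatibility: gcd(m_i, m_j) must divide a_i - a_j for every pair.
Merge one congruence at a time:
  Start: x ≡ 1 (mod 15).
  Combine with x ≡ 16 (mod 18): gcd(15, 18) = 3; 16 - 1 = 15, which IS divisible by 3, so compatible.
    Write x = 1 + 15·t and substitute into x ≡ 16 (mod 18): 15·t ≡ 16 − 1 = 15 (mod 18).
    Divide the congruence (and modulus) by g = 3: 5·t ≡ 5 (mod 6).
    The inverse of 5 mod 6 is 5 (since 5·5 = 25 = 4·6 + 1), so t ≡ 5·5 = 25 ≡ 1 (mod 6).
    Then x = 1 + 15·1 = 16, valid modulo lcm(15, 18) = 90: x ≡ 16 (mod 90).
  Combine with x ≡ 6 (mod 10): gcd(90, 10) = 10; 6 - 16 = -10, which IS divisible by 10, so compatible.
    Write x = 16 + 90·t and substitute into x ≡ 6 (mod 10): 90·t ≡ 6 − 16 = -10 (mod 10).
    Divide the congruence (and modulus) by g = 10: 9·t ≡ -1 (mod 1).
    Modulo 1 every t works; take t = 0.
    Then x = 16 + 90·0 = 16, valid modulo lcm(90, 10) = 90: x ≡ 16 (mod 90).
Verify: 16 mod 15 = 1, 16 mod 18 = 16, 16 mod 10 = 6.

x ≡ 16 (mod 90).


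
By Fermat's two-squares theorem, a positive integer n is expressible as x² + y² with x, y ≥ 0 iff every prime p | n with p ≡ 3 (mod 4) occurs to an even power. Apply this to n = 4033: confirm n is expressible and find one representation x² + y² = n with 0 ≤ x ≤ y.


Step 1: Factor n = 4033 = 37 · 109.
Step 2: Check the mod-4 condition on each prime factor: 37 ≡ 1 (mod 4), exponent 1; 109 ≡ 1 (mod 4), exponent 1.
All primes ≡ 3 (mod 4) appear to even exponent (or don't appear), so by the two-squares theorem n IS expressible as a sum of two squares.
Step 3: Build a representation. Here n = 37 · 109 is a product of primes ≡ 1 (mod 4). Each prime p ≡ 1 (mod 4) is itself a sum of two squares; find a² by testing p − a² for a perfect square:
  37: 37 − 1² = 36 = 6² ⇒ 37 = 1² + 6².
  109: 109 − 1² = 108, 109 − 2² = 105, 109 − 3² = 100 = 10² ⇒ 109 = 3² + 10².
  Combine using the Brahmagupta–Fibonacci identity (a² + b²)(c² + d²) = (ac − bd)² + (ad + bc)² = (ac + bd)² + (ad − bc)²:
  37 · 109 = 4033: from (1² + 6²)(3² + 10²), take (1·3 − 6·10, 1·10 + 6·3) = (3 − 60, 10 + 18) = (-57, 28); dropping signs (only squares matter) gives (57, 28); check 57² + 28² = 3249 + 784 = 4033 ✓.
Step 4: Order so x ≤ y and verify: 28² + 57² = 784 + 3249 = 4033 = n. ✓

n = 4033 = 28² + 57² (one valid representation with x ≤ y).


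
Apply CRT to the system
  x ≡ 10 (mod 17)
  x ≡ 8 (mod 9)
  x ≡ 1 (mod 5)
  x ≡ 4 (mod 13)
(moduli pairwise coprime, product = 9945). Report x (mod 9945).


Product of moduli M = 17 · 9 · 5 · 13 = 9945.
Merge one congruence at a time:
  Start: x ≡ 10 (mod 17).
  Combine with x ≡ 8 (mod 9); new modulus lcm = 153.
    Write x = 10 + 17·t and substitute into x ≡ 8 (mod 9): 17·t ≡ 8 − 10 = -2 (mod 9).
    Reduce coefficients mod 9: 8·t ≡ 7 (mod 9).
    The inverse of 8 mod 9 is 8 (since 8·8 = 64 = 7·9 + 1), so t ≡ 8·7 = 56 ≡ 2 (mod 9).
    Then x = 10 + 17·2 = 44, valid modulo lcm(17, 9) = 153: x ≡ 44 (mod 153).
  Combine with x ≡ 1 (mod 5); new modulus lcm = 765.
    Write x = 44 + 153·t and substitute into x ≡ 1 (mod 5): 153·t ≡ 1 − 44 = -43 (mod 5).
    Reduce coefficients mod 5: 3·t ≡ 2 (mod 5).
    The inverse of 3 mod 5 is 2 (since 3·2 = 6 = 1·5 + 1), so t ≡ 2·2 = 4 ≡ 4 (mod 5).
    Then x = 44 + 153·4 = 656, valid modulo lcm(153, 5) = 765: x ≡ 656 (mod 765).
  Combine with x ≡ 4 (mod 13); new modulus lcm = 9945.
    Write x = 656 + 765·t and substitute into x ≡ 4 (mod 13): 765·t ≡ 4 − 656 = -652 (mod 13).
    Reduce coefficients mod 13: 11·t ≡ 11 (mod 13).
    The inverse of 11 mod 13 is 6 (since 11·6 = 66 = 5·13 + 1), so t ≡ 6·11 = 66 ≡ 1 (mod 13).
    Then x = 656 + 765·1 = 1421, valid modulo lcm(765, 13) = 9945: x ≡ 1421 (mod 9945).
Verify against each original: 1421 mod 17 = 10, 1421 mod 9 = 8, 1421 mod 5 = 1, 1421 mod 13 = 4.

x ≡ 1421 (mod 9945).
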